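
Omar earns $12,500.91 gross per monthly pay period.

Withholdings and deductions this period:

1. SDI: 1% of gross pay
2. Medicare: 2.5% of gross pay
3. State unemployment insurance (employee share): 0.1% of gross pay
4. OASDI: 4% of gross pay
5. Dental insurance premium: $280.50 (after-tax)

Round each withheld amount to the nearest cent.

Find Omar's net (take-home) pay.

$11,270.34

State unemployment insurance (employee share): $12,500.91 × 0.001 = $12.50
OASDI: $12,500.91 × 0.04 = $500.04
Medicare: $12,500.91 × 0.025 = $312.52
SDI: $12,500.91 × 0.01 = $125.01
Dental insurance premium: $280.50
Total deductions = $12.50 + $500.04 + $312.52 + $125.01 + $280.50 = $1,230.57
Net pay = $12,500.91 − $1,230.57 = $11,270.34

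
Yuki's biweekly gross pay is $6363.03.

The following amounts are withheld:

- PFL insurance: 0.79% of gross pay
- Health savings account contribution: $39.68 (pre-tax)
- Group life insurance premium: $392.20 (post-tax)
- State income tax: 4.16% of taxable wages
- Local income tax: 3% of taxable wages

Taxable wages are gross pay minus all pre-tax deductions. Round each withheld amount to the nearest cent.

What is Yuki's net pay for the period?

Health savings account contribution: $39.68
Taxable wages = $6363.03 − $39.68 = $6323.35
State income tax: $6323.35 × 0.0416 = $263.05
Local income tax: $6323.35 × 0.03 = $189.70
PFL insurance: $6363.03 × 0.0079 = $50.27
Group life insurance premium: $392.20
Total deductions = $39.68 + $263.05 + $189.70 + $50.27 + $392.20 = $934.90
Net pay = $6363.03 − $934.90 = $5428.13

$5428.13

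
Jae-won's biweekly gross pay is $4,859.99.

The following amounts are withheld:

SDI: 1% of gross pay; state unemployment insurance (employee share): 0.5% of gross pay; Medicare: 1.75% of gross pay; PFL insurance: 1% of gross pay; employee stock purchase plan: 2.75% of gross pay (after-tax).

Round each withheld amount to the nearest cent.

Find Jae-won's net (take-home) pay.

State unemployment insurance (employee share): $4,859.99 × 0.005 = $24.30
Medicare: $4,859.99 × 0.0175 = $85.05
PFL insurance: $4,859.99 × 0.01 = $48.60
SDI: $4,859.99 × 0.01 = $48.60
Employee stock purchase plan: $4,859.99 × 0.0275 = $133.65
Total deductions = $24.30 + $85.05 + $48.60 + $48.60 + $133.65 = $340.20
Net pay = $4,859.99 − $340.20 = $4,519.79

$4,519.79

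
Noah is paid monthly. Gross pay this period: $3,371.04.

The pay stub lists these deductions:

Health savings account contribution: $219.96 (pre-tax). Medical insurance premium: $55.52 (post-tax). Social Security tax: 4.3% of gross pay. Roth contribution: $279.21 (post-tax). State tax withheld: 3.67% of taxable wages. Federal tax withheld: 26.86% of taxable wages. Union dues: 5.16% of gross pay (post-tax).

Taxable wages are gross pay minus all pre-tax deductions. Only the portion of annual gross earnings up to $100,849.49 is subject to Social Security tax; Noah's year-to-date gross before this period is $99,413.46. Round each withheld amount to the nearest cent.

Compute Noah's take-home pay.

$1,618.63

Health savings account contribution: $219.96
Taxable wages = $3,371.04 − $219.96 = $3,151.08
Federal tax withheld: $3,151.08 × 0.2686 = $846.38
State tax withheld: $3,151.08 × 0.0367 = $115.64
Social Security tax: only $100,849.49 − $99,413.46 = $1,436.03 of this check is subject → $1,436.03 × 0.043 = $61.75
Union dues: $3,371.04 × 0.0516 = $173.95
Roth contribution: $279.21
Medical insurance premium: $55.52
Total deductions = $219.96 + $846.38 + $115.64 + $61.75 + $173.95 + $279.21 + $55.52 = $1,752.41
Net pay = $3,371.04 − $1,752.41 = $1,618.63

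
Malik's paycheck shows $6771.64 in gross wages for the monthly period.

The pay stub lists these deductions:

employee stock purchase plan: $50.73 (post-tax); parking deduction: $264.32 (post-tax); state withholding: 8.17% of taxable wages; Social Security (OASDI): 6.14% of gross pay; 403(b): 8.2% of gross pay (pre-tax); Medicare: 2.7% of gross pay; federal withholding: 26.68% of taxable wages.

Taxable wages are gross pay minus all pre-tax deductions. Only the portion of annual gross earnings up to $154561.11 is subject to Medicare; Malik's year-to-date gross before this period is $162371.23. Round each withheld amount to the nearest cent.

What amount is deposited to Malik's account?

$3319.13

403(b): $6771.64 × 0.082 = $555.27
Taxable wages = $6771.64 − $555.27 = $6216.37
State withholding: $6216.37 × 0.0817 = $507.88
Federal withholding: $6216.37 × 0.2668 = $1658.53
Social Security (OASDI): $6771.64 × 0.0614 = $415.78
Medicare: annual cap $154561.11 already reached (YTD $162371.23), so $0.00
Parking deduction: $264.32
Employee stock purchase plan: $50.73
Total deductions = $555.27 + $507.88 + $1658.53 + $415.78 + $0.00 + $264.32 + $50.73 = $3452.51
Net pay = $6771.64 − $3452.51 = $3319.13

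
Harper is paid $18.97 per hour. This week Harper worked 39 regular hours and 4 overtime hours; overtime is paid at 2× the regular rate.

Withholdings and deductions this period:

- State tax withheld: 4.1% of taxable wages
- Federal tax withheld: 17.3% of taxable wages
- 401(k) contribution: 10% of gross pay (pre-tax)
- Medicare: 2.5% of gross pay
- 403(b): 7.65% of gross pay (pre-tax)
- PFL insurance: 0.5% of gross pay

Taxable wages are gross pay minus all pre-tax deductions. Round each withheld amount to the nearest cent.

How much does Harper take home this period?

Regular pay: 39 × $18.97 = $739.83
Overtime pay: 4 × $18.97 × 2 = $151.76
Gross pay = $739.83 + $151.76 = $891.59
401(k) contribution: $891.59 × 0.1 = $89.16
403(b): $891.59 × 0.0765 = $68.21
Pre-tax total = $89.16 + $68.21 = $157.37
Taxable wages = $891.59 − $157.37 = $734.22
State tax withheld: $734.22 × 0.041 = $30.10
Federal tax withheld: $734.22 × 0.173 = $127.02
PFL insurance: $891.59 × 0.005 = $4.46
Medicare: $891.59 × 0.025 = $22.29
Total deductions = $89.16 + $68.21 + $30.10 + $127.02 + $4.46 + $22.29 = $341.24
Net pay = $891.59 − $341.24 = $550.35

$550.35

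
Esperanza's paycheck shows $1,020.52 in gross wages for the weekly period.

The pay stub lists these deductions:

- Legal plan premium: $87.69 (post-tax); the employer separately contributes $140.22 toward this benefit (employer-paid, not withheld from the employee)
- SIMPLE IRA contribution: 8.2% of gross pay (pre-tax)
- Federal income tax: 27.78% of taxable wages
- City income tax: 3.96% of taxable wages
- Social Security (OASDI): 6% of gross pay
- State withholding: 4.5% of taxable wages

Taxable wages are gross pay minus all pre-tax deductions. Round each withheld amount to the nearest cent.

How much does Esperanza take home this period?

$448.41

SIMPLE IRA contribution: $1,020.52 × 0.082 = $83.68
Taxable wages = $1,020.52 − $83.68 = $936.84
Federal income tax: $936.84 × 0.2778 = $260.25
City income tax: $936.84 × 0.0396 = $37.10
State withholding: $936.84 × 0.045 = $42.16
Social Security (OASDI): $1,020.52 × 0.06 = $61.23
Legal plan premium: $87.69
(Employer's $140.22 toward legal plan premium is not withheld from the employee.)
Total deductions = $83.68 + $260.25 + $37.10 + $42.16 + $61.23 + $87.69 = $572.11
Net pay = $1,020.52 − $572.11 = $448.41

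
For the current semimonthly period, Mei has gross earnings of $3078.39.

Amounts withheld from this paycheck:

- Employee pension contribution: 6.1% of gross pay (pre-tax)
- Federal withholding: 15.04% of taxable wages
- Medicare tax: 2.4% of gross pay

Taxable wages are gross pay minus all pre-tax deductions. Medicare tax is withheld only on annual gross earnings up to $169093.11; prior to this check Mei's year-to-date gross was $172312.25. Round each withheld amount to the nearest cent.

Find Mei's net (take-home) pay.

$2455.86

Employee pension contribution: $3078.39 × 0.061 = $187.78
Taxable wages = $3078.39 − $187.78 = $2890.61
Federal withholding: $2890.61 × 0.1504 = $434.75
Medicare tax: annual cap $169093.11 already reached (YTD $172312.25), so $0.00
Total deductions = $187.78 + $434.75 + $0.00 = $622.53
Net pay = $3078.39 − $622.53 = $2455.86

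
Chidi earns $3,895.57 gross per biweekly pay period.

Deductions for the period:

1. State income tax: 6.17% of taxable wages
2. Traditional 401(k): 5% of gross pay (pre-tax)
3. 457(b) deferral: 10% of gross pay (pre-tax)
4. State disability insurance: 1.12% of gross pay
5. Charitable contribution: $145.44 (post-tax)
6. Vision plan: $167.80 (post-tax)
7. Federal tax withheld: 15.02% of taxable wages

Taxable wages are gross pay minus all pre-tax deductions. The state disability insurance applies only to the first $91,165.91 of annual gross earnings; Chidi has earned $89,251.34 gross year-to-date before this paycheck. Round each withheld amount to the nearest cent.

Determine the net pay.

$2,274.90

457(b) deferral: $3,895.57 × 0.1 = $389.56
Traditional 401(k): $3,895.57 × 0.05 = $194.78
Pre-tax total = $389.56 + $194.78 = $584.34
Taxable wages = $3,895.57 − $584.34 = $3,311.23
State income tax: $3,311.23 × 0.0617 = $204.30
Federal tax withheld: $3,311.23 × 0.1502 = $497.35
State disability insurance: only $91,165.91 − $89,251.34 = $1,914.57 of this check is subject → $1,914.57 × 0.0112 = $21.44
Vision plan: $167.80
Charitable contribution: $145.44
Total deductions = $389.56 + $194.78 + $204.30 + $497.35 + $21.44 + $167.80 + $145.44 = $1,620.67
Net pay = $3,895.57 − $1,620.67 = $2,274.90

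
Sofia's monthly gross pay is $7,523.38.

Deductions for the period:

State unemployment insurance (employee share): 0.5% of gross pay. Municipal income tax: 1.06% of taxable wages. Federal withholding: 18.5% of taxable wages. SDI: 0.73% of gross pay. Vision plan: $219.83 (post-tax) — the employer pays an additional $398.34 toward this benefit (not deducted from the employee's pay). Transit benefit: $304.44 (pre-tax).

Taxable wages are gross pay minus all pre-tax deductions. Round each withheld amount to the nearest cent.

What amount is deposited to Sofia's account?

Transit benefit: $304.44
Taxable wages = $7,523.38 − $304.44 = $7,218.94
Federal withholding: $7,218.94 × 0.185 = $1,335.50
Municipal income tax: $7,218.94 × 0.0106 = $76.52
State unemployment insurance (employee share): $7,523.38 × 0.005 = $37.62
SDI: $7,523.38 × 0.0073 = $54.92
Vision plan: $219.83
(Employer's $398.34 toward vision plan is not withheld from the employee.)
Total deductions = $304.44 + $1,335.50 + $76.52 + $37.62 + $54.92 + $219.83 = $2,028.83
Net pay = $7,523.38 − $2,028.83 = $5,494.55

$5,494.55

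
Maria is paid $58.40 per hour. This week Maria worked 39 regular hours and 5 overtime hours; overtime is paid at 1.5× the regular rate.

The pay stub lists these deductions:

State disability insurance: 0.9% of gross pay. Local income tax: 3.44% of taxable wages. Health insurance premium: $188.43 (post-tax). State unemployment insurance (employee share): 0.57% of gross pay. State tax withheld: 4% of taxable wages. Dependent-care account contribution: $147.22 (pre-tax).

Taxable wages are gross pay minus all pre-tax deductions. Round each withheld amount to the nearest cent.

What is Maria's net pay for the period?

Regular pay: 39 × $58.40 = $2,277.60
Overtime pay: 5 × $58.40 × 1.5 = $438.00
Gross pay = $2,277.60 + $438.00 = $2,715.60
Dependent-care account contribution: $147.22
Taxable wages = $2,715.60 − $147.22 = $2,568.38
State tax withheld: $2,568.38 × 0.04 = $102.74
Local income tax: $2,568.38 × 0.0344 = $88.35
State disability insurance: $2,715.60 × 0.009 = $24.44
State unemployment insurance (employee share): $2,715.60 × 0.0057 = $15.48
Health insurance premium: $188.43
Total deductions = $147.22 + $102.74 + $88.35 + $24.44 + $15.48 + $188.43 = $566.66
Net pay = $2,715.60 − $566.66 = $2,148.94

$2,148.94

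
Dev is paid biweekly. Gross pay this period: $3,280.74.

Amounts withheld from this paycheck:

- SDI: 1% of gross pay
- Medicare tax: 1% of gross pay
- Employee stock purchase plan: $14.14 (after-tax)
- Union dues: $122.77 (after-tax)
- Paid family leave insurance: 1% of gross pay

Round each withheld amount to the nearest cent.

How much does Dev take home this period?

Paid family leave insurance: $3,280.74 × 0.01 = $32.81
SDI: $3,280.74 × 0.01 = $32.81
Medicare tax: $3,280.74 × 0.01 = $32.81
Union dues: $122.77
Employee stock purchase plan: $14.14
Total deductions = $32.81 + $32.81 + $32.81 + $122.77 + $14.14 = $235.34
Net pay = $3,280.74 − $235.34 = $3,045.40

$3,045.40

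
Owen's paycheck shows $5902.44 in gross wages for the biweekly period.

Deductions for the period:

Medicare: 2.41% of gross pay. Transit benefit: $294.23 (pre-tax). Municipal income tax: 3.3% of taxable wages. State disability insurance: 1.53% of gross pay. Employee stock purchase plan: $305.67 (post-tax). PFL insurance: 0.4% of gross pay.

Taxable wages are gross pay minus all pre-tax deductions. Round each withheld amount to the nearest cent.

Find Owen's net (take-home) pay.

Transit benefit: $294.23
Taxable wages = $5902.44 − $294.23 = $5608.21
Municipal income tax: $5608.21 × 0.033 = $185.07
State disability insurance: $5902.44 × 0.0153 = $90.31
PFL insurance: $5902.44 × 0.004 = $23.61
Medicare: $5902.44 × 0.0241 = $142.25
Employee stock purchase plan: $305.67
Total deductions = $294.23 + $185.07 + $90.31 + $23.61 + $142.25 + $305.67 = $1041.14
Net pay = $5902.44 − $1041.14 = $4861.30

$4861.30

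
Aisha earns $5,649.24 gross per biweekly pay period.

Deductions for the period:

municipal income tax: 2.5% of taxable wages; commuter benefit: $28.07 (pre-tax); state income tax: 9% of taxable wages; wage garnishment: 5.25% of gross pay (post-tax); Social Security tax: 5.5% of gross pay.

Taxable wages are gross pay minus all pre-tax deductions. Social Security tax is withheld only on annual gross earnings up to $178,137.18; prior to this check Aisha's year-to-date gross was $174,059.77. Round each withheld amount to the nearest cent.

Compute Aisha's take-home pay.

$4,453.88

Commuter benefit: $28.07
Taxable wages = $5,649.24 − $28.07 = $5,621.17
Municipal income tax: $5,621.17 × 0.025 = $140.53
State income tax: $5,621.17 × 0.09 = $505.91
Social Security tax: only $178,137.18 − $174,059.77 = $4,077.41 of this check is subject → $4,077.41 × 0.055 = $224.26
Wage garnishment: $5,649.24 × 0.0525 = $296.59
Total deductions = $28.07 + $140.53 + $505.91 + $224.26 + $296.59 = $1,195.36
Net pay = $5,649.24 − $1,195.36 = $4,453.88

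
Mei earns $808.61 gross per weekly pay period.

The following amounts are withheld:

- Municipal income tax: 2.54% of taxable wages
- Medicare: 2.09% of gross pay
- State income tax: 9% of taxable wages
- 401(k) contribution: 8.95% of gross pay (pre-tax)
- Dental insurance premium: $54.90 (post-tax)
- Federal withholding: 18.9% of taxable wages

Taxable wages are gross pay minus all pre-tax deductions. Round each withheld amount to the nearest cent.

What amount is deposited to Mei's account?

401(k) contribution: $808.61 × 0.0895 = $72.37
Taxable wages = $808.61 − $72.37 = $736.24
State income tax: $736.24 × 0.09 = $66.26
Municipal income tax: $736.24 × 0.0254 = $18.70
Federal withholding: $736.24 × 0.189 = $139.15
Medicare: $808.61 × 0.0209 = $16.90
Dental insurance premium: $54.90
Total deductions = $72.37 + $66.26 + $18.70 + $139.15 + $16.90 + $54.90 = $368.28
Net pay = $808.61 − $368.28 = $440.33

$440.33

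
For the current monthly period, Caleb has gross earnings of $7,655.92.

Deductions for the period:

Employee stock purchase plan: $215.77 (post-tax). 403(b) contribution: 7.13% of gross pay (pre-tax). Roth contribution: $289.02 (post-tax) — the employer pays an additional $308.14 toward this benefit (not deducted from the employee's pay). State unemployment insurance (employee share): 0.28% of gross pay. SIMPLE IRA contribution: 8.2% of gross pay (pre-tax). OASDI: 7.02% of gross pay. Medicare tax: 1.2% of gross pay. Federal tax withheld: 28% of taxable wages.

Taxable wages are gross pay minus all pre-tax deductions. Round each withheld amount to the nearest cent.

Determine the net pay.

403(b) contribution: $7,655.92 × 0.0713 = $545.87
SIMPLE IRA contribution: $7,655.92 × 0.082 = $627.79
Pre-tax total = $545.87 + $627.79 = $1,173.66
Taxable wages = $7,655.92 − $1,173.66 = $6,482.26
Federal tax withheld: $6,482.26 × 0.28 = $1,815.03
OASDI: $7,655.92 × 0.0702 = $537.45
Medicare tax: $7,655.92 × 0.012 = $91.87
State unemployment insurance (employee share): $7,655.92 × 0.0028 = $21.44
Roth contribution: $289.02
Employee stock purchase plan: $215.77
(Employer's $308.14 toward Roth contribution is not withheld from the employee.)
Total deductions = $545.87 + $627.79 + $1,815.03 + $537.45 + $91.87 + $21.44 + $289.02 + $215.77 = $4,144.24
Net pay = $7,655.92 − $4,144.24 = $3,511.68

$3,511.68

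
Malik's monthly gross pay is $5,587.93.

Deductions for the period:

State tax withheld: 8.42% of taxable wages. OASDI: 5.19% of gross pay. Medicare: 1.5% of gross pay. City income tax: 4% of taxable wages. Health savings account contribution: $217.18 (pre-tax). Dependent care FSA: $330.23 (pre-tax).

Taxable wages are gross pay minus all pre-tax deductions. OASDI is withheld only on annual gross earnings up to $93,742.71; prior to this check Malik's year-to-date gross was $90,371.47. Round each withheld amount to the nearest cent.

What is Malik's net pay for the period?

$4,155.70

Health savings account contribution: $217.18
Dependent care FSA: $330.23
Pre-tax total = $217.18 + $330.23 = $547.41
Taxable wages = $5,587.93 − $547.41 = $5,040.52
State tax withheld: $5,040.52 × 0.0842 = $424.41
City income tax: $5,040.52 × 0.04 = $201.62
Medicare: $5,587.93 × 0.015 = $83.82
OASDI: only $93,742.71 − $90,371.47 = $3,371.24 of this check is subject → $3,371.24 × 0.0519 = $174.97
Total deductions = $217.18 + $330.23 + $424.41 + $201.62 + $83.82 + $174.97 = $1,432.23
Net pay = $5,587.93 − $1,432.23 = $4,155.70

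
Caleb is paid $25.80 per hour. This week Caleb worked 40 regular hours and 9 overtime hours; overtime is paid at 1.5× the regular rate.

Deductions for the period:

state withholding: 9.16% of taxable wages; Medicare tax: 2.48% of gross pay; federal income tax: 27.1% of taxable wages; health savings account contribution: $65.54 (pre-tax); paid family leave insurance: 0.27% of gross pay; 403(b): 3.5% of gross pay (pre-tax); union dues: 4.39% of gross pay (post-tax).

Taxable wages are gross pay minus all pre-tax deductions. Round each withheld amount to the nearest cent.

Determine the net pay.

$708.67

Regular pay: 40 × $25.80 = $1032.00
Overtime pay: 9 × $25.80 × 1.5 = $348.30
Gross pay = $1032.00 + $348.30 = $1380.30
Health savings account contribution: $65.54
403(b): $1380.30 × 0.035 = $48.31
Pre-tax total = $65.54 + $48.31 = $113.85
Taxable wages = $1380.30 − $113.85 = $1266.45
Federal income tax: $1266.45 × 0.271 = $343.21
State withholding: $1266.45 × 0.0916 = $116.01
Medicare tax: $1380.30 × 0.0248 = $34.23
Paid family leave insurance: $1380.30 × 0.0027 = $3.73
Union dues: $1380.30 × 0.0439 = $60.60
Total deductions = $65.54 + $48.31 + $343.21 + $116.01 + $34.23 + $3.73 + $60.60 = $671.63
Net pay = $1380.30 − $671.63 = $708.67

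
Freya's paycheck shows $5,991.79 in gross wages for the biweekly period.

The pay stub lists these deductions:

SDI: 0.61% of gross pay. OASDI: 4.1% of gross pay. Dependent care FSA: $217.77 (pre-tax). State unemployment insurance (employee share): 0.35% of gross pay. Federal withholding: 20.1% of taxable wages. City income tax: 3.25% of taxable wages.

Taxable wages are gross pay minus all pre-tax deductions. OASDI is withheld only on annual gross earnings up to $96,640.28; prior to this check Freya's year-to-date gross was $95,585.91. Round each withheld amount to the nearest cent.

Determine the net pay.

$4,325.03

Dependent care FSA: $217.77
Taxable wages = $5,991.79 − $217.77 = $5,774.02
Federal withholding: $5,774.02 × 0.201 = $1,160.58
City income tax: $5,774.02 × 0.0325 = $187.66
SDI: $5,991.79 × 0.0061 = $36.55
OASDI: only $96,640.28 − $95,585.91 = $1,054.37 of this check is subject → $1,054.37 × 0.041 = $43.23
State unemployment insurance (employee share): $5,991.79 × 0.0035 = $20.97
Total deductions = $217.77 + $1,160.58 + $187.66 + $36.55 + $43.23 + $20.97 = $1,666.76
Net pay = $5,991.79 − $1,666.76 = $4,325.03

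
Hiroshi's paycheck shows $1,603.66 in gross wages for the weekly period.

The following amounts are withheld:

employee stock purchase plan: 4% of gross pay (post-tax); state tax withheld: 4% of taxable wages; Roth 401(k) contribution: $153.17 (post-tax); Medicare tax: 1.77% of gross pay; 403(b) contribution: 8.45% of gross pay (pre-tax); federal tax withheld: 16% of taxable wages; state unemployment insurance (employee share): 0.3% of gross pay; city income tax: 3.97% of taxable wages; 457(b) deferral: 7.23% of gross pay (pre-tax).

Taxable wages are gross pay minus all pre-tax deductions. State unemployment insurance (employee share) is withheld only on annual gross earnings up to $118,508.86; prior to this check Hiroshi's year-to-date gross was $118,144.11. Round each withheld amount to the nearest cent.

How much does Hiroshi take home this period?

457(b) deferral: $1,603.66 × 0.0723 = $115.94
403(b) contribution: $1,603.66 × 0.0845 = $135.51
Pre-tax total = $115.94 + $135.51 = $251.45
Taxable wages = $1,603.66 − $251.45 = $1,352.21
Federal tax withheld: $1,352.21 × 0.16 = $216.35
City income tax: $1,352.21 × 0.0397 = $53.68
State tax withheld: $1,352.21 × 0.04 = $54.09
State unemployment insurance (employee share): only $118,508.86 − $118,144.11 = $364.75 of this check is subject → $364.75 × 0.003 = $1.09
Medicare tax: $1,603.66 × 0.0177 = $28.38
Roth 401(k) contribution: $153.17
Employee stock purchase plan: $1,603.66 × 0.04 = $64.15
Total deductions = $115.94 + $135.51 + $216.35 + $53.68 + $54.09 + $1.09 + $28.38 + $153.17 + $64.15 = $822.36
Net pay = $1,603.66 − $822.36 = $781.30

$781.30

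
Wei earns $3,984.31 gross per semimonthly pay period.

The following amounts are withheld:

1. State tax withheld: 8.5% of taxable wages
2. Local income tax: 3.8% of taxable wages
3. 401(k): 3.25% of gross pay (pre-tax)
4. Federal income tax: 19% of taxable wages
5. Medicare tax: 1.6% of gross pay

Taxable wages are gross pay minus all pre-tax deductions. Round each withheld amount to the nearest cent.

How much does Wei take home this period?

$2,584.51

401(k): $3,984.31 × 0.0325 = $129.49
Taxable wages = $3,984.31 − $129.49 = $3,854.82
Local income tax: $3,854.82 × 0.038 = $146.48
Federal income tax: $3,854.82 × 0.19 = $732.42
State tax withheld: $3,854.82 × 0.085 = $327.66
Medicare tax: $3,984.31 × 0.016 = $63.75
Total deductions = $129.49 + $146.48 + $732.42 + $327.66 + $63.75 = $1,399.80
Net pay = $3,984.31 − $1,399.80 = $2,584.51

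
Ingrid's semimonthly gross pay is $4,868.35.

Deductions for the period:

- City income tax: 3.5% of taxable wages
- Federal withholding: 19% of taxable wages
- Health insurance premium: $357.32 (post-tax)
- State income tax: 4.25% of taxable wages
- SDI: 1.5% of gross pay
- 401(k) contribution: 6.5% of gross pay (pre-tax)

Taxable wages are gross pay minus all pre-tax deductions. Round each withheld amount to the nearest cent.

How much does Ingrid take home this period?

$2,903.92

401(k) contribution: $4,868.35 × 0.065 = $316.44
Taxable wages = $4,868.35 − $316.44 = $4,551.91
State income tax: $4,551.91 × 0.0425 = $193.46
Federal withholding: $4,551.91 × 0.19 = $864.86
City income tax: $4,551.91 × 0.035 = $159.32
SDI: $4,868.35 × 0.015 = $73.03
Health insurance premium: $357.32
Total deductions = $316.44 + $193.46 + $864.86 + $159.32 + $73.03 + $357.32 = $1,964.43
Net pay = $4,868.35 − $1,964.43 = $2,903.92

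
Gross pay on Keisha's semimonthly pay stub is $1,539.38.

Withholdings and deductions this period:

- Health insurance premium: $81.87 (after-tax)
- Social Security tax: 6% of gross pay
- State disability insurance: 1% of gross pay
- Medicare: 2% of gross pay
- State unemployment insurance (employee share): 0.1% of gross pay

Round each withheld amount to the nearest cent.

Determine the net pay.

$1,317.43

State unemployment insurance (employee share): $1,539.38 × 0.001 = $1.54
State disability insurance: $1,539.38 × 0.01 = $15.39
Medicare: $1,539.38 × 0.02 = $30.79
Social Security tax: $1,539.38 × 0.06 = $92.36
Health insurance premium: $81.87
Total deductions = $1.54 + $15.39 + $30.79 + $92.36 + $81.87 = $221.95
Net pay = $1,539.38 − $221.95 = $1,317.43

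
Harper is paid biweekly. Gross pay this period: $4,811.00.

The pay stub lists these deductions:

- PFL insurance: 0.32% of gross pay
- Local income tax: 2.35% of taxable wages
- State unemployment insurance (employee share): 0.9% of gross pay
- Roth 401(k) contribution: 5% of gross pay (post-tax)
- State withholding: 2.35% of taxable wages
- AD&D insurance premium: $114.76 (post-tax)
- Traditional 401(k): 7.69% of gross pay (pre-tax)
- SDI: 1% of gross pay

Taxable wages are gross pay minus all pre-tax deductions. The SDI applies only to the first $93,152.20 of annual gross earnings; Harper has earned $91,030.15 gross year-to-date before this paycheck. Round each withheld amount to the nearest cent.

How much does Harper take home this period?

$3,797.08

Traditional 401(k): $4,811.00 × 0.0769 = $369.97
Taxable wages = $4,811.00 − $369.97 = $4,441.03
State withholding: $4,441.03 × 0.0235 = $104.36
Local income tax: $4,441.03 × 0.0235 = $104.36
PFL insurance: $4,811.00 × 0.0032 = $15.40
State unemployment insurance (employee share): $4,811.00 × 0.009 = $43.30
SDI: only $93,152.20 − $91,030.15 = $2,122.05 of this check is subject → $2,122.05 × 0.01 = $21.22
Roth 401(k) contribution: $4,811.00 × 0.05 = $240.55
AD&D insurance premium: $114.76
Total deductions = $369.97 + $104.36 + $104.36 + $15.40 + $43.30 + $21.22 + $240.55 + $114.76 = $1,013.92
Net pay = $4,811.00 − $1,013.92 = $3,797.08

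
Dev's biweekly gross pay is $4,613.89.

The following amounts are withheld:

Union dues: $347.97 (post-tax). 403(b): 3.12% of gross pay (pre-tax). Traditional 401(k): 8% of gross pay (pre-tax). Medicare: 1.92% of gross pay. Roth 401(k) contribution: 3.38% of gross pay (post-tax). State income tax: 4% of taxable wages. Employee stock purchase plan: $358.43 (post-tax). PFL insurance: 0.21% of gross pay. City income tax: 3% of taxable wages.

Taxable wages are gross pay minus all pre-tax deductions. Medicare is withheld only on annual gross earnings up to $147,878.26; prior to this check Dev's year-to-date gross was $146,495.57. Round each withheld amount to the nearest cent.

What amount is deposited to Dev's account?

$2,915.19

403(b): $4,613.89 × 0.0312 = $143.95
Traditional 401(k): $4,613.89 × 0.08 = $369.11
Pre-tax total = $143.95 + $369.11 = $513.06
Taxable wages = $4,613.89 − $513.06 = $4,100.83
State income tax: $4,100.83 × 0.04 = $164.03
City income tax: $4,100.83 × 0.03 = $123.02
PFL insurance: $4,613.89 × 0.0021 = $9.69
Medicare: only $147,878.26 − $146,495.57 = $1,382.69 of this check is subject → $1,382.69 × 0.0192 = $26.55
Union dues: $347.97
Employee stock purchase plan: $358.43
Roth 401(k) contribution: $4,613.89 × 0.0338 = $155.95
Total deductions = $143.95 + $369.11 + $164.03 + $123.02 + $9.69 + $26.55 + $347.97 + $358.43 + $155.95 = $1,698.70
Net pay = $4,613.89 − $1,698.70 = $2,915.19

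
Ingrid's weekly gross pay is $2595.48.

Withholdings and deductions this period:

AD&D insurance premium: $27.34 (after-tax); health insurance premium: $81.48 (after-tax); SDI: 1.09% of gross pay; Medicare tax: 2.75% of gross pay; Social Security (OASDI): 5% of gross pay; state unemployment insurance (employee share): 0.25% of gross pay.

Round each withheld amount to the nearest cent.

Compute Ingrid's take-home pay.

Social Security (OASDI): $2595.48 × 0.05 = $129.77
State unemployment insurance (employee share): $2595.48 × 0.0025 = $6.49
SDI: $2595.48 × 0.0109 = $28.29
Medicare tax: $2595.48 × 0.0275 = $71.38
AD&D insurance premium: $27.34
Health insurance premium: $81.48
Total deductions = $129.77 + $6.49 + $28.29 + $71.38 + $27.34 + $81.48 = $344.75
Net pay = $2595.48 − $344.75 = $2250.73

$2250.73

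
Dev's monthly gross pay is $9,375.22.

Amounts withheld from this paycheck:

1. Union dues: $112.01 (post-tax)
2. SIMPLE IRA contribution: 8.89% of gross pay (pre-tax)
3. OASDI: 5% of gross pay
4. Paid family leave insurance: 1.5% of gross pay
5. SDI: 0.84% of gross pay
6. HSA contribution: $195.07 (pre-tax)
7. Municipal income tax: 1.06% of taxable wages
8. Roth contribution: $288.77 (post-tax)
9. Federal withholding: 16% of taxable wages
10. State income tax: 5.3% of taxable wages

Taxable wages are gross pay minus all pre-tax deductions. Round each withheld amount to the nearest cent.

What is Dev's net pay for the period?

$5,391.46

HSA contribution: $195.07
SIMPLE IRA contribution: $9,375.22 × 0.0889 = $833.46
Pre-tax total = $195.07 + $833.46 = $1,028.53
Taxable wages = $9,375.22 − $1,028.53 = $8,346.69
Municipal income tax: $8,346.69 × 0.0106 = $88.47
State income tax: $8,346.69 × 0.053 = $442.37
Federal withholding: $8,346.69 × 0.16 = $1,335.47
Paid family leave insurance: $9,375.22 × 0.015 = $140.63
SDI: $9,375.22 × 0.0084 = $78.75
OASDI: $9,375.22 × 0.05 = $468.76
Union dues: $112.01
Roth contribution: $288.77
Total deductions = $195.07 + $833.46 + $88.47 + $442.37 + $1,335.47 + $140.63 + $78.75 + $468.76 + $112.01 + $288.77 = $3,983.76
Net pay = $9,375.22 − $3,983.76 = $5,391.46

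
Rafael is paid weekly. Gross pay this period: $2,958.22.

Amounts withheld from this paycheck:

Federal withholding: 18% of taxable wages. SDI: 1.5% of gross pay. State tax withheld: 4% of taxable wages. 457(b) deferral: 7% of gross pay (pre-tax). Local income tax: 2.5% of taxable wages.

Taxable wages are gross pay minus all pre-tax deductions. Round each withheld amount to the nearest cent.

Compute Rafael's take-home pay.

457(b) deferral: $2,958.22 × 0.07 = $207.08
Taxable wages = $2,958.22 − $207.08 = $2,751.14
Local income tax: $2,751.14 × 0.025 = $68.78
State tax withheld: $2,751.14 × 0.04 = $110.05
Federal withholding: $2,751.14 × 0.18 = $495.21
SDI: $2,958.22 × 0.015 = $44.37
Total deductions = $207.08 + $68.78 + $110.05 + $495.21 + $44.37 = $925.49
Net pay = $2,958.22 − $925.49 = $2,032.73

$2,032.73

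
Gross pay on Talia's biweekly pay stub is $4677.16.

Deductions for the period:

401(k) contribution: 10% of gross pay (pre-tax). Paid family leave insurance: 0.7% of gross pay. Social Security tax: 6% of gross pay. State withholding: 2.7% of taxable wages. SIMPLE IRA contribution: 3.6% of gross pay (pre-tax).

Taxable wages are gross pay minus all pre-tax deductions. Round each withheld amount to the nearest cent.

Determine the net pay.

$3618.58

401(k) contribution: $4677.16 × 0.1 = $467.72
SIMPLE IRA contribution: $4677.16 × 0.036 = $168.38
Pre-tax total = $467.72 + $168.38 = $636.10
Taxable wages = $4677.16 − $636.10 = $4041.06
State withholding: $4041.06 × 0.027 = $109.11
Paid family leave insurance: $4677.16 × 0.007 = $32.74
Social Security tax: $4677.16 × 0.06 = $280.63
Total deductions = $467.72 + $168.38 + $109.11 + $32.74 + $280.63 = $1058.58
Net pay = $4677.16 − $1058.58 = $3618.58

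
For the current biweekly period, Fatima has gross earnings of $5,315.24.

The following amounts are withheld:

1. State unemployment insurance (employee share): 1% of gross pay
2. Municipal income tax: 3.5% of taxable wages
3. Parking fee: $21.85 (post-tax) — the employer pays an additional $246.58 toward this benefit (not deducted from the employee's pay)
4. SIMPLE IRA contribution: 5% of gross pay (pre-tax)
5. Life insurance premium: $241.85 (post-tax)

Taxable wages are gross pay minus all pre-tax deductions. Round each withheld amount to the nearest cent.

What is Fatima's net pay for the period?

$4,555.90

SIMPLE IRA contribution: $5,315.24 × 0.05 = $265.76
Taxable wages = $5,315.24 − $265.76 = $5,049.48
Municipal income tax: $5,049.48 × 0.035 = $176.73
State unemployment insurance (employee share): $5,315.24 × 0.01 = $53.15
Life insurance premium: $241.85
Parking fee: $21.85
(Employer's $246.58 toward parking fee is not withheld from the employee.)
Total deductions = $265.76 + $176.73 + $53.15 + $241.85 + $21.85 = $759.34
Net pay = $5,315.24 − $759.34 = $4,555.90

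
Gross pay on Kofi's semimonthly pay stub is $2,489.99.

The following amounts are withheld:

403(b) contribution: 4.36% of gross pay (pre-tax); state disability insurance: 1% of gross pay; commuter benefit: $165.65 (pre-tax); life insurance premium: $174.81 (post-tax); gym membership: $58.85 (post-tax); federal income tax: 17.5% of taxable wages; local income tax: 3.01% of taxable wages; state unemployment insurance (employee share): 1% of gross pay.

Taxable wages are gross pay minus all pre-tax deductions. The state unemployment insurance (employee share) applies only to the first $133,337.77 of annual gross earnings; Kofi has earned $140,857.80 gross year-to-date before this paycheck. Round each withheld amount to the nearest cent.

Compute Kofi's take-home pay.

$1,502.77

403(b) contribution: $2,489.99 × 0.0436 = $108.56
Commuter benefit: $165.65
Pre-tax total = $108.56 + $165.65 = $274.21
Taxable wages = $2,489.99 − $274.21 = $2,215.78
Local income tax: $2,215.78 × 0.0301 = $66.69
Federal income tax: $2,215.78 × 0.175 = $387.76
State unemployment insurance (employee share): annual cap $133,337.77 already reached (YTD $140,857.80), so $0.00
State disability insurance: $2,489.99 × 0.01 = $24.90
Life insurance premium: $174.81
Gym membership: $58.85
Total deductions = $108.56 + $165.65 + $66.69 + $387.76 + $0.00 + $24.90 + $174.81 + $58.85 = $987.22
Net pay = $2,489.99 − $987.22 = $1,502.77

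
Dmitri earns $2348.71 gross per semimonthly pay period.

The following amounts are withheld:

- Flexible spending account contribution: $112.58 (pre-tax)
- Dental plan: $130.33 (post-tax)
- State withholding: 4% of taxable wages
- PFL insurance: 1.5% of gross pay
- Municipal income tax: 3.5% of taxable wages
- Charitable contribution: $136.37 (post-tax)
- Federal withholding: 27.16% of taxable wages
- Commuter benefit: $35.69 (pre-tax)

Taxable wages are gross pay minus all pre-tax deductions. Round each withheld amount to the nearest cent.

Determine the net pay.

Flexible spending account contribution: $112.58
Commuter benefit: $35.69
Pre-tax total = $112.58 + $35.69 = $148.27
Taxable wages = $2348.71 − $148.27 = $2200.44
Federal withholding: $2200.44 × 0.2716 = $597.64
State withholding: $2200.44 × 0.04 = $88.02
Municipal income tax: $2200.44 × 0.035 = $77.02
PFL insurance: $2348.71 × 0.015 = $35.23
Dental plan: $130.33
Charitable contribution: $136.37
Total deductions = $112.58 + $35.69 + $597.64 + $88.02 + $77.02 + $35.23 + $130.33 + $136.37 = $1212.88
Net pay = $2348.71 − $1212.88 = $1135.83

$1135.83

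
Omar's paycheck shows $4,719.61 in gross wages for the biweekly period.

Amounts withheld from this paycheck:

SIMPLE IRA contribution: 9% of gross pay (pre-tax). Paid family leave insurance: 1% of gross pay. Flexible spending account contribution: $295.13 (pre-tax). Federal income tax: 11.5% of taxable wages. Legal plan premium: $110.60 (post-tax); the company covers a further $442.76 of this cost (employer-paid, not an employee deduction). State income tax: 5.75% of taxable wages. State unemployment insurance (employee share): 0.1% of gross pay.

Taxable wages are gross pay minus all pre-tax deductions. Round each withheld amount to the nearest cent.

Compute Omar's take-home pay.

$3,147.25

SIMPLE IRA contribution: $4,719.61 × 0.09 = $424.76
Flexible spending account contribution: $295.13
Pre-tax total = $424.76 + $295.13 = $719.89
Taxable wages = $4,719.61 − $719.89 = $3,999.72
Federal income tax: $3,999.72 × 0.115 = $459.97
State income tax: $3,999.72 × 0.0575 = $229.98
Paid family leave insurance: $4,719.61 × 0.01 = $47.20
State unemployment insurance (employee share): $4,719.61 × 0.001 = $4.72
Legal plan premium: $110.60
(Employer's $442.76 toward legal plan premium is not withheld from the employee.)
Total deductions = $424.76 + $295.13 + $459.97 + $229.98 + $47.20 + $4.72 + $110.60 = $1,572.36
Net pay = $4,719.61 − $1,572.36 = $3,147.25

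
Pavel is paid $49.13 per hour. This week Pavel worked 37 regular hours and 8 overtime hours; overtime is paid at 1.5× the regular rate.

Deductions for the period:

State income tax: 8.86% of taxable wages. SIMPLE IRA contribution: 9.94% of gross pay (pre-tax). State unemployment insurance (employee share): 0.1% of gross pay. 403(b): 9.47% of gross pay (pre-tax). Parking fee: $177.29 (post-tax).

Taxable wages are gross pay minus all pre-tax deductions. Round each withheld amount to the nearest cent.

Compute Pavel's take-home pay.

Regular pay: 37 × $49.13 = $1,817.81
Overtime pay: 8 × $49.13 × 1.5 = $589.56
Gross pay = $1,817.81 + $589.56 = $2,407.37
SIMPLE IRA contribution: $2,407.37 × 0.0994 = $239.29
403(b): $2,407.37 × 0.0947 = $227.98
Pre-tax total = $239.29 + $227.98 = $467.27
Taxable wages = $2,407.37 − $467.27 = $1,940.10
State income tax: $1,940.10 × 0.0886 = $171.89
State unemployment insurance (employee share): $2,407.37 × 0.001 = $2.41
Parking fee: $177.29
Total deductions = $239.29 + $227.98 + $171.89 + $2.41 + $177.29 = $818.86
Net pay = $2,407.37 − $818.86 = $1,588.51

$1,588.51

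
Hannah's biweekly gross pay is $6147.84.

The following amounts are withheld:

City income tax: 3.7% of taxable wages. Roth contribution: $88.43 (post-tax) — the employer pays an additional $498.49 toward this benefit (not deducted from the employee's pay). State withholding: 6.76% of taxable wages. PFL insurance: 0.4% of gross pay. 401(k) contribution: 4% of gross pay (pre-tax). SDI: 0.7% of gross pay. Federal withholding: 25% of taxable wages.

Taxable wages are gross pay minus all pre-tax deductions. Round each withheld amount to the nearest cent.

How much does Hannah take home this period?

401(k) contribution: $6147.84 × 0.04 = $245.91
Taxable wages = $6147.84 − $245.91 = $5901.93
City income tax: $5901.93 × 0.037 = $218.37
State withholding: $5901.93 × 0.0676 = $398.97
Federal withholding: $5901.93 × 0.25 = $1475.48
PFL insurance: $6147.84 × 0.004 = $24.59
SDI: $6147.84 × 0.007 = $43.03
Roth contribution: $88.43
(Employer's $498.49 toward Roth contribution is not withheld from the employee.)
Total deductions = $245.91 + $218.37 + $398.97 + $1475.48 + $24.59 + $43.03 + $88.43 = $2494.78
Net pay = $6147.84 − $2494.78 = $3653.06

$3653.06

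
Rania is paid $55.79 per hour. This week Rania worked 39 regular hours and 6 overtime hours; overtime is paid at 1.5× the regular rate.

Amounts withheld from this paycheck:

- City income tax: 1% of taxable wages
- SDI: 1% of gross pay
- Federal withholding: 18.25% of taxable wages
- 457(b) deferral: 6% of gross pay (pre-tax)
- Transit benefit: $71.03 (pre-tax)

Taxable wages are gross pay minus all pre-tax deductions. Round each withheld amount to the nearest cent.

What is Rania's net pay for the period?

Regular pay: 39 × $55.79 = $2,175.81
Overtime pay: 6 × $55.79 × 1.5 = $502.11
Gross pay = $2,175.81 + $502.11 = $2,677.92
457(b) deferral: $2,677.92 × 0.06 = $160.68
Transit benefit: $71.03
Pre-tax total = $160.68 + $71.03 = $231.71
Taxable wages = $2,677.92 − $231.71 = $2,446.21
City income tax: $2,446.21 × 0.01 = $24.46
Federal withholding: $2,446.21 × 0.1825 = $446.43
SDI: $2,677.92 × 0.01 = $26.78
Total deductions = $160.68 + $71.03 + $24.46 + $446.43 + $26.78 = $729.38
Net pay = $2,677.92 − $729.38 = $1,948.54

$1,948.54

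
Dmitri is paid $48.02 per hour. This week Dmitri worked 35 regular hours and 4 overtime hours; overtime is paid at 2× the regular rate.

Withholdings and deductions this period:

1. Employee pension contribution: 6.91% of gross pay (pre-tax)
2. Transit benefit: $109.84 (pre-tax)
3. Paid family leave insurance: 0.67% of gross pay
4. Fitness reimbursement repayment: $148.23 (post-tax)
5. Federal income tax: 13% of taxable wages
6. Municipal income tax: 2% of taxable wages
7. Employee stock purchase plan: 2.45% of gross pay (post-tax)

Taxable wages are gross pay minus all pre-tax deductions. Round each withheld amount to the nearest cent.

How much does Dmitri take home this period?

Regular pay: 35 × $48.02 = $1,680.70
Overtime pay: 4 × $48.02 × 2 = $384.16
Gross pay = $1,680.70 + $384.16 = $2,064.86
Employee pension contribution: $2,064.86 × 0.0691 = $142.68
Transit benefit: $109.84
Pre-tax total = $142.68 + $109.84 = $252.52
Taxable wages = $2,064.86 − $252.52 = $1,812.34
Federal income tax: $1,812.34 × 0.13 = $235.60
Municipal income tax: $1,812.34 × 0.02 = $36.25
Paid family leave insurance: $2,064.86 × 0.0067 = $13.83
Fitness reimbursement repayment: $148.23
Employee stock purchase plan: $2,064.86 × 0.0245 = $50.59
Total deductions = $142.68 + $109.84 + $235.60 + $36.25 + $13.83 + $148.23 + $50.59 = $737.02
Net pay = $2,064.86 − $737.02 = $1,327.84

$1,327.84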